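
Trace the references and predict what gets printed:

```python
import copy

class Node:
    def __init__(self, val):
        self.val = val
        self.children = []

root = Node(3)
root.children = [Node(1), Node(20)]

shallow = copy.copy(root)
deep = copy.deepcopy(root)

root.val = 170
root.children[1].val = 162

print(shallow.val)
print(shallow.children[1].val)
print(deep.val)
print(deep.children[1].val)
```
3
162
3
20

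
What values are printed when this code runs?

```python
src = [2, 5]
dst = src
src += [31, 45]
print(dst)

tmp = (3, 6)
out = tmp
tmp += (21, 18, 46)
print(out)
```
[2, 5, 31, 45]
(3, 6)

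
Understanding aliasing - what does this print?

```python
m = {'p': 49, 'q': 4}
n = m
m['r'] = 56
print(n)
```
{'p': 49, 'q': 4, 'r': 56}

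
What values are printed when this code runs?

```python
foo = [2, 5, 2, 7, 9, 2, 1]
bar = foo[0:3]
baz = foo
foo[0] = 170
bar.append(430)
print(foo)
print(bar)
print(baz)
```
[170, 5, 2, 7, 9, 2, 1]
[2, 5, 2, 430]
[170, 5, 2, 7, 9, 2, 1]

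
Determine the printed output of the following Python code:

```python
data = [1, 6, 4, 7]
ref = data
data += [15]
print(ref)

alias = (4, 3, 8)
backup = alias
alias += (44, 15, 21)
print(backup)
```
[1, 6, 4, 7, 15]
(4, 3, 8)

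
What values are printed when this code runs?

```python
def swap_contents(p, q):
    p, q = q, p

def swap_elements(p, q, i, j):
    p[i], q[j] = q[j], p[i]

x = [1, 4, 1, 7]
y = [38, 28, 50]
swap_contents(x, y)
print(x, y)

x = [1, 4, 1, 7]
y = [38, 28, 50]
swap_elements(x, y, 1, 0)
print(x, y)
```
[1, 4, 1, 7] [38, 28, 50]
[1, 38, 1, 7] [4, 28, 50]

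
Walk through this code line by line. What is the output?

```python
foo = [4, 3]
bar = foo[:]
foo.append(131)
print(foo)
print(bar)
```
[4, 3, 131]
[4, 3]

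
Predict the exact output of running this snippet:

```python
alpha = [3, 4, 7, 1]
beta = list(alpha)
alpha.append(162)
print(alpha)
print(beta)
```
[3, 4, 7, 1, 162]
[3, 4, 7, 1]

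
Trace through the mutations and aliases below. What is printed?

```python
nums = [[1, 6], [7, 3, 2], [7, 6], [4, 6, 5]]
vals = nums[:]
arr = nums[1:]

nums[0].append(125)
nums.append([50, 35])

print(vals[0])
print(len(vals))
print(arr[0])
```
[1, 6, 125]
4
[7, 3, 2]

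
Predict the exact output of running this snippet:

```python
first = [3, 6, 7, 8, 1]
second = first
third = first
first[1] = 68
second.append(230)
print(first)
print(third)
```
[3, 68, 7, 8, 1, 230]
[3, 68, 7, 8, 1, 230]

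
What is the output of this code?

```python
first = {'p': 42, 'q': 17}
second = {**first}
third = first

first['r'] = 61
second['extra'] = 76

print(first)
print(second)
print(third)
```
{'p': 42, 'q': 17, 'r': 61}
{'p': 42, 'q': 17, 'extra': 76}
{'p': 42, 'q': 17, 'r': 61}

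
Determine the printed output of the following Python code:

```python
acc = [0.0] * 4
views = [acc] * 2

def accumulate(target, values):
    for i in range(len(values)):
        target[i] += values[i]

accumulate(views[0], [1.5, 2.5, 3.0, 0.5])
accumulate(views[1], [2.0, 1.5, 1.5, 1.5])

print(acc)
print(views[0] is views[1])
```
[3.5, 4.0, 4.5, 2.0]
True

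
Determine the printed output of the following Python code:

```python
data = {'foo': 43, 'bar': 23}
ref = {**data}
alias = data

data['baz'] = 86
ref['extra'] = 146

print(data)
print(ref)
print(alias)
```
{'foo': 43, 'bar': 23, 'baz': 86}
{'foo': 43, 'bar': 23, 'extra': 146}
{'foo': 43, 'bar': 23, 'baz': 86}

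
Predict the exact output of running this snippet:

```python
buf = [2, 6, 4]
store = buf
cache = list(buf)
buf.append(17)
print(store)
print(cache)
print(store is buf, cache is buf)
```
[2, 6, 4, 17]
[2, 6, 4]
True False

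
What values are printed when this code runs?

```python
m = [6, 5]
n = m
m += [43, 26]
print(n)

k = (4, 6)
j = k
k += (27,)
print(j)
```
[6, 5, 43, 26]
(4, 6)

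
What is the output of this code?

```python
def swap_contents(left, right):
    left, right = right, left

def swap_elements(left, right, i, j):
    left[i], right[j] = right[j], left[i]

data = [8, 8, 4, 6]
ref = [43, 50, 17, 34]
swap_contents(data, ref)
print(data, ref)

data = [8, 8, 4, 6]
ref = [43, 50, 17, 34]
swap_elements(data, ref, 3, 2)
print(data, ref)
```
[8, 8, 4, 6] [43, 50, 17, 34]
[8, 8, 4, 17] [43, 50, 6, 34]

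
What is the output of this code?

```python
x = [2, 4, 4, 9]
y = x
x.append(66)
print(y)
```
[2, 4, 4, 9, 66]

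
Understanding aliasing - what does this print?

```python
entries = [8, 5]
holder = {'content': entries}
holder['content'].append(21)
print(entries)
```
[8, 5, 21]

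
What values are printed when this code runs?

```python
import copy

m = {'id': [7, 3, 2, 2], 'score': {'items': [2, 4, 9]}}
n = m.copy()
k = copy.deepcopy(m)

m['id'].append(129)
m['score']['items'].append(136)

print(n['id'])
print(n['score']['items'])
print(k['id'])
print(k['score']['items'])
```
[7, 3, 2, 2, 129]
[2, 4, 9, 136]
[7, 3, 2, 2]
[2, 4, 9]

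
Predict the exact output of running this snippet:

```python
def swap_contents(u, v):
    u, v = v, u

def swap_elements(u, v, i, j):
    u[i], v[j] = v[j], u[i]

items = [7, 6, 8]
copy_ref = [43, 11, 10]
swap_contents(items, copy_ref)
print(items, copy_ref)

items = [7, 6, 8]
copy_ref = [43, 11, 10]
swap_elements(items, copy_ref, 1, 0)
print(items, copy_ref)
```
[7, 6, 8] [43, 11, 10]
[7, 43, 8] [6, 11, 10]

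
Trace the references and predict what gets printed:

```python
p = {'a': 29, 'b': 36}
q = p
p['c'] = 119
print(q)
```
{'a': 29, 'b': 36, 'c': 119}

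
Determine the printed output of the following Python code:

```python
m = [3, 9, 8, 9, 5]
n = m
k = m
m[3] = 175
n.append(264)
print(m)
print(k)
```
[3, 9, 8, 175, 5, 264]
[3, 9, 8, 175, 5, 264]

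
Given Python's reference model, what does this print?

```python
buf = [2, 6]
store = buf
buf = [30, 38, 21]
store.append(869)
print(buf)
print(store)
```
[30, 38, 21]
[2, 6, 869]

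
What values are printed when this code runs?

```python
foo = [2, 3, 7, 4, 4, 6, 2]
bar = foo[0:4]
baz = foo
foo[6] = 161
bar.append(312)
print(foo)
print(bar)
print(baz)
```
[2, 3, 7, 4, 4, 6, 161]
[2, 3, 7, 4, 312]
[2, 3, 7, 4, 4, 6, 161]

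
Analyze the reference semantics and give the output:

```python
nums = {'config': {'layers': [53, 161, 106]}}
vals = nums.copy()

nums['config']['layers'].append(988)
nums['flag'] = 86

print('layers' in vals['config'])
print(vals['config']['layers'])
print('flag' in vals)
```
True
[53, 161, 106, 988]
False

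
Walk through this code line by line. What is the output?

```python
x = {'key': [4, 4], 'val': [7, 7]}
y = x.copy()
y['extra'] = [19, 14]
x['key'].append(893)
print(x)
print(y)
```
{'key': [4, 4, 893], 'val': [7, 7]}
{'key': [4, 4, 893], 'val': [7, 7], 'extra': [19, 14]}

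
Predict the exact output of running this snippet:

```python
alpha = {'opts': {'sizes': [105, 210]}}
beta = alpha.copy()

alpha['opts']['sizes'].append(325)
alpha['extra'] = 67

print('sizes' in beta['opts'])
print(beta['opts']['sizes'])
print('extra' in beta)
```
True
[105, 210, 325]
False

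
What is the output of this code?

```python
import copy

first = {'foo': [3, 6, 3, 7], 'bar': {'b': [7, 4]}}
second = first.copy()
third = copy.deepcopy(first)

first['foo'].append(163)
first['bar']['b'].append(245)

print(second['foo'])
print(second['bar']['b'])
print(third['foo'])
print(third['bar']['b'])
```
[3, 6, 3, 7, 163]
[7, 4, 245]
[3, 6, 3, 7]
[7, 4]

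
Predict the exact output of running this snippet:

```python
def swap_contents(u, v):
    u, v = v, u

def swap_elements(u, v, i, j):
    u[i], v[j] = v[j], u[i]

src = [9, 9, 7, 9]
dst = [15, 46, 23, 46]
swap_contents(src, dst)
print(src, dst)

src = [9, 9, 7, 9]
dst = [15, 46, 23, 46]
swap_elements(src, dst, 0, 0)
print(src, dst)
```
[9, 9, 7, 9] [15, 46, 23, 46]
[15, 9, 7, 9] [9, 46, 23, 46]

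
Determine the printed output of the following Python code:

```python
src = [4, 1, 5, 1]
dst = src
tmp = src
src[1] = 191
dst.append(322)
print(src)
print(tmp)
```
[4, 191, 5, 1, 322]
[4, 191, 5, 1, 322]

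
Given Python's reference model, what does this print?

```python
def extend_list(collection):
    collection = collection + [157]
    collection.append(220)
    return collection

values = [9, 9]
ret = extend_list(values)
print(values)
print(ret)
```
[9, 9]
[9, 9, 157, 220]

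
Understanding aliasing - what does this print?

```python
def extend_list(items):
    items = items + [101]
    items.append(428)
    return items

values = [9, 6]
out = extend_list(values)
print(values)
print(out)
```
[9, 6]
[9, 6, 101, 428]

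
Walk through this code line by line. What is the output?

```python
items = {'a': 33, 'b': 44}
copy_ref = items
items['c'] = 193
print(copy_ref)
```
{'a': 33, 'b': 44, 'c': 193}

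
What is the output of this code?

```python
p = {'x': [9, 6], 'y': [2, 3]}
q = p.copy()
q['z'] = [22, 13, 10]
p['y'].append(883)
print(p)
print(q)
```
{'x': [9, 6], 'y': [2, 3, 883]}
{'x': [9, 6], 'y': [2, 3, 883], 'z': [22, 13, 10]}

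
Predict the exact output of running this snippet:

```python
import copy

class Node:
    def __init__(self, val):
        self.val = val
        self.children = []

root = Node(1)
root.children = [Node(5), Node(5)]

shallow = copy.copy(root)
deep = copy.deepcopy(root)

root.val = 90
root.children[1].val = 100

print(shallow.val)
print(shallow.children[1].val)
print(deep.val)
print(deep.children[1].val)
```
1
100
1
5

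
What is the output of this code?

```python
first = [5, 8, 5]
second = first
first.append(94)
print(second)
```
[5, 8, 5, 94]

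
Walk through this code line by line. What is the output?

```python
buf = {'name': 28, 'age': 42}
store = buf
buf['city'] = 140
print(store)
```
{'name': 28, 'age': 42, 'city': 140}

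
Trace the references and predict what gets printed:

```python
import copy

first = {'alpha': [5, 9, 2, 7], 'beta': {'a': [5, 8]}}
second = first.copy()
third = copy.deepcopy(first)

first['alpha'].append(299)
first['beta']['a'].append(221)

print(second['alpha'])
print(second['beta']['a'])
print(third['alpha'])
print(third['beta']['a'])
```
[5, 9, 2, 7, 299]
[5, 8, 221]
[5, 9, 2, 7]
[5, 8]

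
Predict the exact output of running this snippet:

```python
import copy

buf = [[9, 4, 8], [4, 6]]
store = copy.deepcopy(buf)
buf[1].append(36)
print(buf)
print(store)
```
[[9, 4, 8], [4, 6, 36]]
[[9, 4, 8], [4, 6]]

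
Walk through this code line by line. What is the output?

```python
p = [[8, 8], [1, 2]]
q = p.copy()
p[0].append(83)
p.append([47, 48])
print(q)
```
[[8, 8, 83], [1, 2]]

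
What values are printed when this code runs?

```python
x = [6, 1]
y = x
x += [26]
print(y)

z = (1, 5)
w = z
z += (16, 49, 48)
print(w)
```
[6, 1, 26]
(1, 5)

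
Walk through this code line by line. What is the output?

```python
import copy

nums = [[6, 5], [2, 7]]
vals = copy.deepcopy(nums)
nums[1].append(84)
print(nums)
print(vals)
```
[[6, 5], [2, 7, 84]]
[[6, 5], [2, 7]]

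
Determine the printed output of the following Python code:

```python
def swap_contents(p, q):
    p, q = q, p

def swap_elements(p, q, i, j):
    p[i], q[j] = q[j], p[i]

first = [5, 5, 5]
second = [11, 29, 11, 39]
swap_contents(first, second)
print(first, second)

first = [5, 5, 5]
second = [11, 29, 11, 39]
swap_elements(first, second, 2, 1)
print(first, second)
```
[5, 5, 5] [11, 29, 11, 39]
[5, 5, 29] [11, 5, 11, 39]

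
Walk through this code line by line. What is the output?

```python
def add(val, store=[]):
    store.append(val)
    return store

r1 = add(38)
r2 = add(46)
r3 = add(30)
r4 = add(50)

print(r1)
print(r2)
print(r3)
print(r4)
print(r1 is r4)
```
[38, 46, 30, 50]
[38, 46, 30, 50]
[38, 46, 30, 50]
[38, 46, 30, 50]
True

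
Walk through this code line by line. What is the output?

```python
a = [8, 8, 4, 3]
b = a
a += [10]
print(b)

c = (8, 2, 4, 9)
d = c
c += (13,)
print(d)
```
[8, 8, 4, 3, 10]
(8, 2, 4, 9)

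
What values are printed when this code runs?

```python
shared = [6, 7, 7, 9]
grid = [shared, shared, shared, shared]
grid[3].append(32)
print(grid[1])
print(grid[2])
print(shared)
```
[6, 7, 7, 9, 32]
[6, 7, 7, 9, 32]
[6, 7, 7, 9, 32]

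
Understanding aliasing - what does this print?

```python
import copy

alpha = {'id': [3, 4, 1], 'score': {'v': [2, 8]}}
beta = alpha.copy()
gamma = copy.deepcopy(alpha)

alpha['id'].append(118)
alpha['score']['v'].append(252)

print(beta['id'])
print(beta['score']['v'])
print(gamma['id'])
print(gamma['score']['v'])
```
[3, 4, 1, 118]
[2, 8, 252]
[3, 4, 1]
[2, 8]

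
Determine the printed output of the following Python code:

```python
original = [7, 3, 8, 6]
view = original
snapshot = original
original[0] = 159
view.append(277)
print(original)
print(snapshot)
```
[159, 3, 8, 6, 277]
[159, 3, 8, 6, 277]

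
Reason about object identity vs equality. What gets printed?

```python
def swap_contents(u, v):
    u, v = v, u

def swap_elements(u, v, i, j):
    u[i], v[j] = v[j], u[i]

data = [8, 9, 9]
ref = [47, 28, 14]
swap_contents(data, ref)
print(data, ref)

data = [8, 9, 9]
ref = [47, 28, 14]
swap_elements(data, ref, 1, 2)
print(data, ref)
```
[8, 9, 9] [47, 28, 14]
[8, 14, 9] [47, 28, 9]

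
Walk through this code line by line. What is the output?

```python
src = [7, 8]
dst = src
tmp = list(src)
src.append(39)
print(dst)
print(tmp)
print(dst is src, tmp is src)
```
[7, 8, 39]
[7, 8]
True False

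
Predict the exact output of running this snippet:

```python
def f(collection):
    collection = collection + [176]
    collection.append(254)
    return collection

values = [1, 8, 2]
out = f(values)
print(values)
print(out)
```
[1, 8, 2]
[1, 8, 2, 176, 254]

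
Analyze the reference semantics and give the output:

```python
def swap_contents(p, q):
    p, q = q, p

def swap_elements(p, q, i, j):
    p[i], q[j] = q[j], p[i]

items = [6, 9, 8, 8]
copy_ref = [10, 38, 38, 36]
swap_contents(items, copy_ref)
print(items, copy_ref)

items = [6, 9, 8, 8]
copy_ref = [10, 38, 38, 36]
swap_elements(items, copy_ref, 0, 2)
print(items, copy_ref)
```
[6, 9, 8, 8] [10, 38, 38, 36]
[38, 9, 8, 8] [10, 38, 6, 36]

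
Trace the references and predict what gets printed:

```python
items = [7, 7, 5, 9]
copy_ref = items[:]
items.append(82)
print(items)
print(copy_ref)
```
[7, 7, 5, 9, 82]
[7, 7, 5, 9]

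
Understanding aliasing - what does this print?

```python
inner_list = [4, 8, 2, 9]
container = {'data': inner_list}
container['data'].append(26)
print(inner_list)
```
[4, 8, 2, 9, 26]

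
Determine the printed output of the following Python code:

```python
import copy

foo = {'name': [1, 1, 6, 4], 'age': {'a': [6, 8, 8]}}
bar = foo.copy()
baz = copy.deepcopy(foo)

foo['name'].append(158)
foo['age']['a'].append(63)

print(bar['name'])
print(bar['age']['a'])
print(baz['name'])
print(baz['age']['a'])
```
[1, 1, 6, 4, 158]
[6, 8, 8, 63]
[1, 1, 6, 4]
[6, 8, 8]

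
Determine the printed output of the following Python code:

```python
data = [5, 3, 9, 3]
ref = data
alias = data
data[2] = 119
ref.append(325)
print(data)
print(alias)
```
[5, 3, 119, 3, 325]
[5, 3, 119, 3, 325]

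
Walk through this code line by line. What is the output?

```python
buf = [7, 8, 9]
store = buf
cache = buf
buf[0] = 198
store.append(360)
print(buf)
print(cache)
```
[198, 8, 9, 360]
[198, 8, 9, 360]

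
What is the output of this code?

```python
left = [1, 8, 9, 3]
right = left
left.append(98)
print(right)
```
[1, 8, 9, 3, 98]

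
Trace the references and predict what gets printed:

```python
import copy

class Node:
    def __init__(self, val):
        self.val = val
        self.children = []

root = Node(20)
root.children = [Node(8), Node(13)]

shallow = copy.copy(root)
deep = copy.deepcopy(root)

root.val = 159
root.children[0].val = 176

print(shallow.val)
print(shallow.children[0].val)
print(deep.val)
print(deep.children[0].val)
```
20
176
20
8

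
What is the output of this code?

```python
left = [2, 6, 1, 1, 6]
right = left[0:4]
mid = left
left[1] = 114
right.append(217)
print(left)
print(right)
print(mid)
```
[2, 114, 1, 1, 6]
[2, 6, 1, 1, 217]
[2, 114, 1, 1, 6]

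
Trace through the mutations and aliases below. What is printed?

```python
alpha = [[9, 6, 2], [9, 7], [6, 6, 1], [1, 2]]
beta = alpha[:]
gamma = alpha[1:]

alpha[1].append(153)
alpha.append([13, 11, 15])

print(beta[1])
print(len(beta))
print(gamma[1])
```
[9, 7, 153]
4
[6, 6, 1]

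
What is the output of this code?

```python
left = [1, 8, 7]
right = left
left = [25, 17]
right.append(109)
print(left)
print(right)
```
[25, 17]
[1, 8, 7, 109]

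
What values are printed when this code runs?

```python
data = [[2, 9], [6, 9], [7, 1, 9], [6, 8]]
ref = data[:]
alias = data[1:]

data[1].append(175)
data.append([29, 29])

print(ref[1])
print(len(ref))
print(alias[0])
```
[6, 9, 175]
4
[6, 9, 175]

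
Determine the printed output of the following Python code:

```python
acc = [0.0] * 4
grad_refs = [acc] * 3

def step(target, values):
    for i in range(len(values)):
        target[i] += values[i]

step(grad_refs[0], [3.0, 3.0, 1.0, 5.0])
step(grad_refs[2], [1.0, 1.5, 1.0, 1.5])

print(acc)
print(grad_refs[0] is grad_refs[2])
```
[4.0, 4.5, 2.0, 6.5]
True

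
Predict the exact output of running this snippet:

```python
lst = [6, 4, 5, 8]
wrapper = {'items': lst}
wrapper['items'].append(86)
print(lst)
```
[6, 4, 5, 8, 86]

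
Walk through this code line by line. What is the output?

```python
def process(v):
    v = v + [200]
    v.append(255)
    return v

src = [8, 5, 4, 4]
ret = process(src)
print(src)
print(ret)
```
[8, 5, 4, 4]
[8, 5, 4, 4, 200, 255]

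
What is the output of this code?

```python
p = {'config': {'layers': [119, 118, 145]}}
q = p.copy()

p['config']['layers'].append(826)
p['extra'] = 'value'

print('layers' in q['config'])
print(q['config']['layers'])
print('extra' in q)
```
True
[119, 118, 145, 826]
False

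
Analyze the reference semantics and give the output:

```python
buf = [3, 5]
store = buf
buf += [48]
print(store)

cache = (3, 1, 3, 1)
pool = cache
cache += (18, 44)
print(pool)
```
[3, 5, 48]
(3, 1, 3, 1)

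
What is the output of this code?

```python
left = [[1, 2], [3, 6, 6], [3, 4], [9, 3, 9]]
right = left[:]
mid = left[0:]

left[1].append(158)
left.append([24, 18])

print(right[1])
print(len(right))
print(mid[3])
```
[3, 6, 6, 158]
4
[9, 3, 9]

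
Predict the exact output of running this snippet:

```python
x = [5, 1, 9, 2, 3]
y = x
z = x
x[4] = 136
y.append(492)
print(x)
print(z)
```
[5, 1, 9, 2, 136, 492]
[5, 1, 9, 2, 136, 492]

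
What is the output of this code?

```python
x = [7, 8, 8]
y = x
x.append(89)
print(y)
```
[7, 8, 8, 89]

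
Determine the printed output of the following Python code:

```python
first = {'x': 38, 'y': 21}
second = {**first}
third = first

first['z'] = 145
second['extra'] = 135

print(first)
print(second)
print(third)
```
{'x': 38, 'y': 21, 'z': 145}
{'x': 38, 'y': 21, 'extra': 135}
{'x': 38, 'y': 21, 'z': 145}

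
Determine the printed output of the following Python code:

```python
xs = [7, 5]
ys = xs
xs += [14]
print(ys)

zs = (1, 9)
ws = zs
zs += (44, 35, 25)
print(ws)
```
[7, 5, 14]
(1, 9)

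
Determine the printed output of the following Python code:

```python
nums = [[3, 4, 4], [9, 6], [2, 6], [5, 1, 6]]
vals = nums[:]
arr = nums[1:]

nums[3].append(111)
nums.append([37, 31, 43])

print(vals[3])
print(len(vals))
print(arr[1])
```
[5, 1, 6, 111]
4
[2, 6]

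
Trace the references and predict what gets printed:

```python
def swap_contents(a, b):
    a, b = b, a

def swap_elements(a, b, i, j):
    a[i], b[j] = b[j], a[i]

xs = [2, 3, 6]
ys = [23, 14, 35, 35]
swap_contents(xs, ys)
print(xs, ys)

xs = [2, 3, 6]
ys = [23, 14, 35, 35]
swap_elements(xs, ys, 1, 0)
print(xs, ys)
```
[2, 3, 6] [23, 14, 35, 35]
[2, 23, 6] [3, 14, 35, 35]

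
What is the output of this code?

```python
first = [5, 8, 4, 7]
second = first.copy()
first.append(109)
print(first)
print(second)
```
[5, 8, 4, 7, 109]
[5, 8, 4, 7]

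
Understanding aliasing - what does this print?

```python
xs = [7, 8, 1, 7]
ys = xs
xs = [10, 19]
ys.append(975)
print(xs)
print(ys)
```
[10, 19]
[7, 8, 1, 7, 975]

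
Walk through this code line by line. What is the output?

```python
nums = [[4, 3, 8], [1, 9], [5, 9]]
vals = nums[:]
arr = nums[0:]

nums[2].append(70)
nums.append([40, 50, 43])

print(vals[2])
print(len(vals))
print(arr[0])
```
[5, 9, 70]
3
[4, 3, 8]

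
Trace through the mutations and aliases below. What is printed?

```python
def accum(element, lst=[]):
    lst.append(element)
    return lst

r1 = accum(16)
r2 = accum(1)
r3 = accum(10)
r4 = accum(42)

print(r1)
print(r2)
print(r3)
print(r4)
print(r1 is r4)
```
[16, 1, 10, 42]
[16, 1, 10, 42]
[16, 1, 10, 42]
[16, 1, 10, 42]
True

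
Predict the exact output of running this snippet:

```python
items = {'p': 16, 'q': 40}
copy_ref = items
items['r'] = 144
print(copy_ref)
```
{'p': 16, 'q': 40, 'r': 144}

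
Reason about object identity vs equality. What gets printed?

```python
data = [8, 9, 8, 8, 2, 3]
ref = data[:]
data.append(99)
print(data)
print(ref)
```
[8, 9, 8, 8, 2, 3, 99]
[8, 9, 8, 8, 2, 3]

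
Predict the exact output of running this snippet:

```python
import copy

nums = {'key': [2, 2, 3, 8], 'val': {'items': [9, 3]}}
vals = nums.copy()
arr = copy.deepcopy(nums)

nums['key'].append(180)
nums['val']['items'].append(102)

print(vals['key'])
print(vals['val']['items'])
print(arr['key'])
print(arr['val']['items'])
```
[2, 2, 3, 8, 180]
[9, 3, 102]
[2, 2, 3, 8]
[9, 3]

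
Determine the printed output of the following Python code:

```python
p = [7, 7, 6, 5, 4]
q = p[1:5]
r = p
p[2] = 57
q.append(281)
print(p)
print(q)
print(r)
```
[7, 7, 57, 5, 4]
[7, 6, 5, 4, 281]
[7, 7, 57, 5, 4]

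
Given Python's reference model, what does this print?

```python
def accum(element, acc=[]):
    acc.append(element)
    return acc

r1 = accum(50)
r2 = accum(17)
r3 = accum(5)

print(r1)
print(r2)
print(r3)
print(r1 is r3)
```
[50, 17, 5]
[50, 17, 5]
[50, 17, 5]
True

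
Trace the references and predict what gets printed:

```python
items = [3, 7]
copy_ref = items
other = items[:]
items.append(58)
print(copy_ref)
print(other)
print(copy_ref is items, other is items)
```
[3, 7, 58]
[3, 7]
True False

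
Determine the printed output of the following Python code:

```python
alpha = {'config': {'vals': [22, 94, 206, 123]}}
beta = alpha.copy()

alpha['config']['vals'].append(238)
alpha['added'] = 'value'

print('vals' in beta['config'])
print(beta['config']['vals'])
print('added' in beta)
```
True
[22, 94, 206, 123, 238]
False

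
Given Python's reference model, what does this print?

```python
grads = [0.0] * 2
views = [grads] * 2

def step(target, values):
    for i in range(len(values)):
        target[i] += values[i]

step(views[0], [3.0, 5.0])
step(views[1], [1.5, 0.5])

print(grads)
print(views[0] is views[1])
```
[4.5, 5.5]
True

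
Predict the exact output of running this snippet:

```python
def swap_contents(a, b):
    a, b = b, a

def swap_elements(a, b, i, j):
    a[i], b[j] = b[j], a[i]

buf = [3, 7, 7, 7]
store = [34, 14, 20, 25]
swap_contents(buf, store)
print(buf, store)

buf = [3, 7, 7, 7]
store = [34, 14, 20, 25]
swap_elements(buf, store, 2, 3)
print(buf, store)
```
[3, 7, 7, 7] [34, 14, 20, 25]
[3, 7, 25, 7] [34, 14, 20, 7]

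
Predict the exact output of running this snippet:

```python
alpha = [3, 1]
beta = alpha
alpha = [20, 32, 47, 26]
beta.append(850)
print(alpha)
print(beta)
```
[20, 32, 47, 26]
[3, 1, 850]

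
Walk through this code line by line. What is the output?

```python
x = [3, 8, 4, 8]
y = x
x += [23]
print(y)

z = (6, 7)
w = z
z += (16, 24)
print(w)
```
[3, 8, 4, 8, 23]
(6, 7)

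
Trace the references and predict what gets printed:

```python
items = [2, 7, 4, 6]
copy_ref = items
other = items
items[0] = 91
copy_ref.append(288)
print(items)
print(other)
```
[91, 7, 4, 6, 288]
[91, 7, 4, 6, 288]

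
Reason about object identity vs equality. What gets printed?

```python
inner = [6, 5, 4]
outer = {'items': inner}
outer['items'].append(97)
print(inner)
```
[6, 5, 4, 97]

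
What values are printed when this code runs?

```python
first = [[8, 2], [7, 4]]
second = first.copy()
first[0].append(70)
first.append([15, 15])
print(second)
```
[[8, 2, 70], [7, 4]]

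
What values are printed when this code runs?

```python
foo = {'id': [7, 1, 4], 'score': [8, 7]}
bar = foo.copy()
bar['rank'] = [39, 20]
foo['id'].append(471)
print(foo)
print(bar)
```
{'id': [7, 1, 4, 471], 'score': [8, 7]}
{'id': [7, 1, 4, 471], 'score': [8, 7], 'rank': [39, 20]}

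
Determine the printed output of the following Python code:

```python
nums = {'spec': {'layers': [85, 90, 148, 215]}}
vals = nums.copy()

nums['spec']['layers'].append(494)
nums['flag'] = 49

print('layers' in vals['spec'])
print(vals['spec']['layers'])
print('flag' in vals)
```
True
[85, 90, 148, 215, 494]
False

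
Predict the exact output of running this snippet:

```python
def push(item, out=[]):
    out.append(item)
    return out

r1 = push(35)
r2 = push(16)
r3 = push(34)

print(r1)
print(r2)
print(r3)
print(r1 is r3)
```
[35, 16, 34]
[35, 16, 34]
[35, 16, 34]
True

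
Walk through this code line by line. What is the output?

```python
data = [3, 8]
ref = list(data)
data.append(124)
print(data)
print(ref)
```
[3, 8, 124]
[3, 8]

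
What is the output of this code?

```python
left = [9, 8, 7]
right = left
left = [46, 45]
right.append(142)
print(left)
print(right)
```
[46, 45]
[9, 8, 7, 142]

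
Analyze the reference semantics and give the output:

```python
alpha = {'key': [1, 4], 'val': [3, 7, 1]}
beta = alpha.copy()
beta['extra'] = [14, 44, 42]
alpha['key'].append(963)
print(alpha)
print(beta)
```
{'key': [1, 4, 963], 'val': [3, 7, 1]}
{'key': [1, 4, 963], 'val': [3, 7, 1], 'extra': [14, 44, 42]}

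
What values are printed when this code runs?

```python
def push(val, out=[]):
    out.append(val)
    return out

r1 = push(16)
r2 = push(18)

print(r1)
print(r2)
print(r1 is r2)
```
[16, 18]
[16, 18]
True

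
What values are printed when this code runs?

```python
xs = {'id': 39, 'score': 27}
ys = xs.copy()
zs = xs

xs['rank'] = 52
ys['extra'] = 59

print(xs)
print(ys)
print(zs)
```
{'id': 39, 'score': 27, 'rank': 52}
{'id': 39, 'score': 27, 'extra': 59}
{'id': 39, 'score': 27, 'rank': 52}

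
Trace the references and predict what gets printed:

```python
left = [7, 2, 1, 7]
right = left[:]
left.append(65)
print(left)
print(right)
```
[7, 2, 1, 7, 65]
[7, 2, 1, 7]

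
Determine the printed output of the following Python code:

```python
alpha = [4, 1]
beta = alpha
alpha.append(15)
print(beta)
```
[4, 1, 15]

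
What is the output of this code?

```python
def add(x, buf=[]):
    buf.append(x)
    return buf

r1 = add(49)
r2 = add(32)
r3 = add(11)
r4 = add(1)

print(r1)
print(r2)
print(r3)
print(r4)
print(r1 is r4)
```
[49, 32, 11, 1]
[49, 32, 11, 1]
[49, 32, 11, 1]
[49, 32, 11, 1]
True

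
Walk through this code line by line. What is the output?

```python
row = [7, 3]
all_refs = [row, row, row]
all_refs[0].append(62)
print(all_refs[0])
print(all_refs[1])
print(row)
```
[7, 3, 62]
[7, 3, 62]
[7, 3, 62]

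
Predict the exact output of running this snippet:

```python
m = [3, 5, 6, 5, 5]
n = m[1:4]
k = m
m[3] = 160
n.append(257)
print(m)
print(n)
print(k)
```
[3, 5, 6, 160, 5]
[5, 6, 5, 257]
[3, 5, 6, 160, 5]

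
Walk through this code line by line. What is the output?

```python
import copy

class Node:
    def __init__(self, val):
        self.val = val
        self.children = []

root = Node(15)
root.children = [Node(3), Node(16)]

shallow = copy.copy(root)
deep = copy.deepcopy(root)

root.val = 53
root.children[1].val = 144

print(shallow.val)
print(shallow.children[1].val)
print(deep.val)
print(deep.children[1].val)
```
15
144
15
16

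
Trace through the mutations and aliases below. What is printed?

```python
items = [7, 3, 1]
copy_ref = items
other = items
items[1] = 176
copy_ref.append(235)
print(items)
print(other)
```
[7, 176, 1, 235]
[7, 176, 1, 235]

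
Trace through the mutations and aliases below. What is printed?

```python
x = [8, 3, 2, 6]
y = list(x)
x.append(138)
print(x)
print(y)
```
[8, 3, 2, 6, 138]
[8, 3, 2, 6]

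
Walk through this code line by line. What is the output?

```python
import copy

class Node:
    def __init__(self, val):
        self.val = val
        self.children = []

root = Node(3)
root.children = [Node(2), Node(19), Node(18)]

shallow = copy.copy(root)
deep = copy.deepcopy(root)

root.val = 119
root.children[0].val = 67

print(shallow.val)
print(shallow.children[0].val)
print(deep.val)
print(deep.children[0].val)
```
3
67
3
2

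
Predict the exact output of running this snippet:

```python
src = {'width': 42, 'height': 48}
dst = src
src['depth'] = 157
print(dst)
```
{'width': 42, 'height': 48, 'depth': 157}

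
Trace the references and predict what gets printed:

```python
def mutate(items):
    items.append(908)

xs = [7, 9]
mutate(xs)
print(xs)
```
[7, 9, 908]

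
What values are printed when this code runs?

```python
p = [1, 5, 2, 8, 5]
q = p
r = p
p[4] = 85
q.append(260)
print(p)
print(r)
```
[1, 5, 2, 8, 85, 260]
[1, 5, 2, 8, 85, 260]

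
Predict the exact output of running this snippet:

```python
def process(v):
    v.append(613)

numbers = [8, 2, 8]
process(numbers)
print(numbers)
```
[8, 2, 8, 613]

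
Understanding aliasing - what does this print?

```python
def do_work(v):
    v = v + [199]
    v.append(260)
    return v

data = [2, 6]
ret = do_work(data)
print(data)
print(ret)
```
[2, 6]
[2, 6, 199, 260]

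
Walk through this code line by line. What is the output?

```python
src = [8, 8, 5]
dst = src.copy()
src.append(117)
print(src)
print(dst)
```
[8, 8, 5, 117]
[8, 8, 5]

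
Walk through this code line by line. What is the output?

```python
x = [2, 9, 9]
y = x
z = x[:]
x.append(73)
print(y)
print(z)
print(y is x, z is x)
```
[2, 9, 9, 73]
[2, 9, 9]
True False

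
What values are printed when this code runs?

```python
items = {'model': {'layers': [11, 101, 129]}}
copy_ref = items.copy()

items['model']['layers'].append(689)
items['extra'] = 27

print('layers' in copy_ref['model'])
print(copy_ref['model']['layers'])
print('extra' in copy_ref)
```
True
[11, 101, 129, 689]
False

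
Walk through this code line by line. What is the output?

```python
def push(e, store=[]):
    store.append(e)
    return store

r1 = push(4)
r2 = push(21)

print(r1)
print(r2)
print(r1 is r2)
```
[4, 21]
[4, 21]
True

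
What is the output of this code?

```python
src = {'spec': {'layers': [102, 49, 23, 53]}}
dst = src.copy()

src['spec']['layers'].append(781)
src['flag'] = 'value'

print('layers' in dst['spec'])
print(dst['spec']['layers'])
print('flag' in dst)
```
True
[102, 49, 23, 53, 781]
False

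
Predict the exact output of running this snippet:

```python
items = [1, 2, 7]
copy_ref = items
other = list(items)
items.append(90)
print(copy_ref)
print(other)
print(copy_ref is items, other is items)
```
[1, 2, 7, 90]
[1, 2, 7]
True False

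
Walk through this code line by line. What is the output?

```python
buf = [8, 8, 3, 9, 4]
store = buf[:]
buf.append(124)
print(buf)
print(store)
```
[8, 8, 3, 9, 4, 124]
[8, 8, 3, 9, 4]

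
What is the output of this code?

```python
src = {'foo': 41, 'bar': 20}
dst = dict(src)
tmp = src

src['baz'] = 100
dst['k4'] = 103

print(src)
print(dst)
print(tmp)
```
{'foo': 41, 'bar': 20, 'baz': 100}
{'foo': 41, 'bar': 20, 'k4': 103}
{'foo': 41, 'bar': 20, 'baz': 100}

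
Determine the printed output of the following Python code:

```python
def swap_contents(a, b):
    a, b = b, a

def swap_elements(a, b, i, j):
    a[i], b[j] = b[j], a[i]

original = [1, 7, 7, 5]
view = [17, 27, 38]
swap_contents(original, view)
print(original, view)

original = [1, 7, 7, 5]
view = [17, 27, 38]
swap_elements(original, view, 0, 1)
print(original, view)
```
[1, 7, 7, 5] [17, 27, 38]
[27, 7, 7, 5] [17, 1, 38]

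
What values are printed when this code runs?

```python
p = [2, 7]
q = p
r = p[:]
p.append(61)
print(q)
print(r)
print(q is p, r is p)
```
[2, 7, 61]
[2, 7]
True False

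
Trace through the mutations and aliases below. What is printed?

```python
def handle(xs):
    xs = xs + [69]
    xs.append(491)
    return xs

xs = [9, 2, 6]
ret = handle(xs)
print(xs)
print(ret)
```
[9, 2, 6]
[9, 2, 6, 69, 491]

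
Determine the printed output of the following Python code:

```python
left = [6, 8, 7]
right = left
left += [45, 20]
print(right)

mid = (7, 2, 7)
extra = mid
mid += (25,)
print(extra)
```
[6, 8, 7, 45, 20]
(7, 2, 7)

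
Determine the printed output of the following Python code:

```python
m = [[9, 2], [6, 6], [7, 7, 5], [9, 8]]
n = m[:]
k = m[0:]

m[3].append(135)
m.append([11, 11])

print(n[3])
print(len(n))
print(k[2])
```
[9, 8, 135]
4
[7, 7, 5]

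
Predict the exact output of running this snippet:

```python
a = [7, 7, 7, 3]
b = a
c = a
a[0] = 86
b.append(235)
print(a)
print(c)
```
[86, 7, 7, 3, 235]
[86, 7, 7, 3, 235]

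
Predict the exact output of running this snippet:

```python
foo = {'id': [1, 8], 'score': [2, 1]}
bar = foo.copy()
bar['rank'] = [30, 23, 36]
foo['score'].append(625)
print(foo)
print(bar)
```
{'id': [1, 8], 'score': [2, 1, 625]}
{'id': [1, 8], 'score': [2, 1, 625], 'rank': [30, 23, 36]}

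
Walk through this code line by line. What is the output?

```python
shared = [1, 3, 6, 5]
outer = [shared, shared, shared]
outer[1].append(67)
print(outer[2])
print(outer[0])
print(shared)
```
[1, 3, 6, 5, 67]
[1, 3, 6, 5, 67]
[1, 3, 6, 5, 67]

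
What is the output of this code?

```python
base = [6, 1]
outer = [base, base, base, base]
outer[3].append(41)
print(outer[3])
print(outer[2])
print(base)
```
[6, 1, 41]
[6, 1, 41]
[6, 1, 41]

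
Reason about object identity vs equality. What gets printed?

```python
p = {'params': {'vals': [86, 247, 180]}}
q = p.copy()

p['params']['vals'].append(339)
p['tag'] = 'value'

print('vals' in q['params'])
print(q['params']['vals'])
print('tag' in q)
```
True
[86, 247, 180, 339]
False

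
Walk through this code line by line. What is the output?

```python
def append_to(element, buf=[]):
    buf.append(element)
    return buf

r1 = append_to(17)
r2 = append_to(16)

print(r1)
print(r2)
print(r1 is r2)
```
[17, 16]
[17, 16]
True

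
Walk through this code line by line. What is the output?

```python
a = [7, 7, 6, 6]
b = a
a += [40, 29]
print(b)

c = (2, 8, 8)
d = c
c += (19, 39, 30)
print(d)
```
[7, 7, 6, 6, 40, 29]
(2, 8, 8)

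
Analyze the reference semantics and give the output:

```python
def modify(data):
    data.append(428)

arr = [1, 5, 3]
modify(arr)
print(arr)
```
[1, 5, 3, 428]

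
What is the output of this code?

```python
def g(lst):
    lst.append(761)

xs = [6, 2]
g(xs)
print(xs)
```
[6, 2, 761]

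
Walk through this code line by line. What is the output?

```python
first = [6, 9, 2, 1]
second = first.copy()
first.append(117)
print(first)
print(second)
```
[6, 9, 2, 1, 117]
[6, 9, 2, 1]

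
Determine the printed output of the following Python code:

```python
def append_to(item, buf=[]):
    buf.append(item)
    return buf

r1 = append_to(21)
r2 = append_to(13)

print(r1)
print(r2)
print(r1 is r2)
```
[21, 13]
[21, 13]
True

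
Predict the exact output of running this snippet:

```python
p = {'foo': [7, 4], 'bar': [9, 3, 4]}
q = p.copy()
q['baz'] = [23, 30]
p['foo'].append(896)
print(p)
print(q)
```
{'foo': [7, 4, 896], 'bar': [9, 3, 4]}
{'foo': [7, 4, 896], 'bar': [9, 3, 4], 'baz': [23, 30]}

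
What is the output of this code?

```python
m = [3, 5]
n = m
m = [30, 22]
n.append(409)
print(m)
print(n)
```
[30, 22]
[3, 5, 409]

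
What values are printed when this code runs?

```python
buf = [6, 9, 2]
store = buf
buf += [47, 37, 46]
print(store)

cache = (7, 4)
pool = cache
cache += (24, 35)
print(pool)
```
[6, 9, 2, 47, 37, 46]
(7, 4)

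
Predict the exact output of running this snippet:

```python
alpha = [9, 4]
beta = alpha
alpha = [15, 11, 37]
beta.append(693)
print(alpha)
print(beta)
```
[15, 11, 37]
[9, 4, 693]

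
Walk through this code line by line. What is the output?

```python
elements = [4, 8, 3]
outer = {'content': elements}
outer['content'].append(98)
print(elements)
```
[4, 8, 3, 98]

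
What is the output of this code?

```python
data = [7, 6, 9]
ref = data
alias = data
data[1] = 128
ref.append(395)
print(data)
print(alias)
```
[7, 128, 9, 395]
[7, 128, 9, 395]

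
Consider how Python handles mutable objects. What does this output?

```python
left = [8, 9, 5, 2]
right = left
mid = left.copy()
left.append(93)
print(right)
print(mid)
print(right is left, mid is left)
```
[8, 9, 5, 2, 93]
[8, 9, 5, 2]
True False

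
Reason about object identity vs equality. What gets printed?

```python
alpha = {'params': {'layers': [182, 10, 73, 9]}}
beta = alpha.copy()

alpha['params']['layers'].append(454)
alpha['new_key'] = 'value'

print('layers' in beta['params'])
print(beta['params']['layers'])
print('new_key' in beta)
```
True
[182, 10, 73, 9, 454]
False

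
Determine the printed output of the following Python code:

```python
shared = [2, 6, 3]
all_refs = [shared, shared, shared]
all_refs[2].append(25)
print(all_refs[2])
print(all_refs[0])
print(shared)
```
[2, 6, 3, 25]
[2, 6, 3, 25]
[2, 6, 3, 25]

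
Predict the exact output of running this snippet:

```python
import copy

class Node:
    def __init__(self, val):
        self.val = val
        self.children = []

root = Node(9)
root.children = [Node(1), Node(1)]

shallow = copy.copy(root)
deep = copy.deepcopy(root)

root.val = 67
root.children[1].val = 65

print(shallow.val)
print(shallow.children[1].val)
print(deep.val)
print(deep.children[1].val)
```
9
65
9
1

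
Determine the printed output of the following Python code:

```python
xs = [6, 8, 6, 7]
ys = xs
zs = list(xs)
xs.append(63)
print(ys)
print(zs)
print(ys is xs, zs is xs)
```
[6, 8, 6, 7, 63]
[6, 8, 6, 7]
True False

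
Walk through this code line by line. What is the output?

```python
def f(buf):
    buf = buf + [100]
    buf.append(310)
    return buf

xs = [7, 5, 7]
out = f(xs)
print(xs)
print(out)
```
[7, 5, 7]
[7, 5, 7, 100, 310]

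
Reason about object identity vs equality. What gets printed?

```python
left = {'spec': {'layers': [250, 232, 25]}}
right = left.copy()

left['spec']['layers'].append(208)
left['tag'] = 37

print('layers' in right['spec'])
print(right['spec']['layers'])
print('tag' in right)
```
True
[250, 232, 25, 208]
False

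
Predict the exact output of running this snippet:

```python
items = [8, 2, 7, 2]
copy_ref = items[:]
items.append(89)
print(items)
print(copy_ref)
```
[8, 2, 7, 2, 89]
[8, 2, 7, 2]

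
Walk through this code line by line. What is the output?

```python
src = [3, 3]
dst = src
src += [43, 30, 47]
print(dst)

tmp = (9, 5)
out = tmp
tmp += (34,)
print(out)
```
[3, 3, 43, 30, 47]
(9, 5)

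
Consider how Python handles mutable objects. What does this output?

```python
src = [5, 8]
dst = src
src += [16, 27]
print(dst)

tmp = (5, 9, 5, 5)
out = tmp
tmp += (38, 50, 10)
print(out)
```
[5, 8, 16, 27]
(5, 9, 5, 5)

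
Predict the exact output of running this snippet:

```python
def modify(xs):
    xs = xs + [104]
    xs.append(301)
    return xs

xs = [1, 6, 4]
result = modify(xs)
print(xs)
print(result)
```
[1, 6, 4]
[1, 6, 4, 104, 301]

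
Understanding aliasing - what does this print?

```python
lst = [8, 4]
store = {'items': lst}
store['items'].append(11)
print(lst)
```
[8, 4, 11]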